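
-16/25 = -0.64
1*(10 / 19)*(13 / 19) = 0.36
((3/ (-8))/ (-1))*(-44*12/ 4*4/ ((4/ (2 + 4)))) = -297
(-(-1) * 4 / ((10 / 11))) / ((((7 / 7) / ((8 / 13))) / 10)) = 352 / 13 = 27.08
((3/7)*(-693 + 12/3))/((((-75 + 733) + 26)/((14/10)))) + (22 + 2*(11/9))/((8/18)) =62011/1140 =54.40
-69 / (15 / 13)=-299 / 5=-59.80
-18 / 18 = -1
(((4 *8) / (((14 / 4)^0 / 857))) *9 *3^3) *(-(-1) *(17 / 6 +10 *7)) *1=485363664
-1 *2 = -2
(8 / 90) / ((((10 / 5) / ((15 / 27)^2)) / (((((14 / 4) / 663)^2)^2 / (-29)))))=-0.00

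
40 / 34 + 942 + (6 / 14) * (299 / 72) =2698795 / 2856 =944.96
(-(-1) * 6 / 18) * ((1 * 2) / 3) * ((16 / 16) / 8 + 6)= 1.36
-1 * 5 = -5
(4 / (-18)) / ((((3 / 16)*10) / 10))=-32 / 27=-1.19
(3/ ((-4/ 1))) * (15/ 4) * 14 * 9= -2835/ 8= -354.38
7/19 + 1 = 26/19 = 1.37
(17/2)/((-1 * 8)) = -17/16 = -1.06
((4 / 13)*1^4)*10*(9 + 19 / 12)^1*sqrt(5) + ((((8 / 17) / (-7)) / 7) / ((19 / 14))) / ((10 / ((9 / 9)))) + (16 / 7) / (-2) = -12928 / 11305 + 1270*sqrt(5) / 39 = 71.67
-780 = -780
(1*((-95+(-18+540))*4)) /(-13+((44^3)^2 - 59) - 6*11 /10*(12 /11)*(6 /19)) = 40565 /172337452316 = 0.00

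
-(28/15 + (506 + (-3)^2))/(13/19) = -147307/195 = -755.42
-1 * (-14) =14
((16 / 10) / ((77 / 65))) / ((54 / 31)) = 1612 / 2079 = 0.78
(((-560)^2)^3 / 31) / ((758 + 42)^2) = 48189030400 / 31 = 1554484851.61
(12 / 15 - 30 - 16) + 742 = 3484 / 5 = 696.80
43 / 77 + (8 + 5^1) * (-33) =-32990 / 77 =-428.44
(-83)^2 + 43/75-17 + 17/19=9794692/1425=6873.47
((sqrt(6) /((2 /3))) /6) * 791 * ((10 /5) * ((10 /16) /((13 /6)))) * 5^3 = 1483125 * sqrt(6) /104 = 34931.73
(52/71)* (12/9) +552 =117784/213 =552.98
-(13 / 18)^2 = -169 / 324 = -0.52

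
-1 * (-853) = 853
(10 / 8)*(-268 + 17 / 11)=-14655 / 44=-333.07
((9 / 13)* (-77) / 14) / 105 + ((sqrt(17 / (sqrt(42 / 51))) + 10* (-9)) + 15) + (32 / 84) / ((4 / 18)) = -66723 / 910 + 238^(3 / 4) / 14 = -68.99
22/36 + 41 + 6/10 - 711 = -60191/90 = -668.79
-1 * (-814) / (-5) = -814 / 5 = -162.80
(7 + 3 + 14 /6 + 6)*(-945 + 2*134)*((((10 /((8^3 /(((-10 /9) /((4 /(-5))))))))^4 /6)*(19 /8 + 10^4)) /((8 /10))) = -404121563720703125 /28855583159353344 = -14.00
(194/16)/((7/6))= 291/28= 10.39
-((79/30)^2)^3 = -243087455521/729000000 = -333.45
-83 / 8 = -10.38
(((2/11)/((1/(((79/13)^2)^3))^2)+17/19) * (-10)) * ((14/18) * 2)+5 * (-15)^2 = -7173442760.79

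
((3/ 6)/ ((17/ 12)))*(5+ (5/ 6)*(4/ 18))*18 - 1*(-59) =1563/ 17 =91.94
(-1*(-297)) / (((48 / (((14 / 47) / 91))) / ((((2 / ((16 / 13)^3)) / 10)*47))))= 16731 / 163840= 0.10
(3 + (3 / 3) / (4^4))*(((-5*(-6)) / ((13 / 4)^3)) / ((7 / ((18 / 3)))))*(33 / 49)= 1.52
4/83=0.05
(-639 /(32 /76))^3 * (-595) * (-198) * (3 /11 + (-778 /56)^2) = -2282075086909553479395 /28672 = -79592462573575386.42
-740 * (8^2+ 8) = -53280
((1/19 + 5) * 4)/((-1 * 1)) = -384/19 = -20.21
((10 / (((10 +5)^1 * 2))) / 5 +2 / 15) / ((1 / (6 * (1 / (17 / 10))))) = 12 / 17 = 0.71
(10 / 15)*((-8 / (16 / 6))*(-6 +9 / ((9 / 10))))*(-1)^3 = 8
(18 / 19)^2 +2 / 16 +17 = 52049 / 2888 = 18.02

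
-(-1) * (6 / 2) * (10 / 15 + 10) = 32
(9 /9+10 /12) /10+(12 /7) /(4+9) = 1721 /5460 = 0.32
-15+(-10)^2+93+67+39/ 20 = 4939/ 20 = 246.95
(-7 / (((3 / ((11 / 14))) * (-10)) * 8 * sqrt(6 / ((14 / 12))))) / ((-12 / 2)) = -11 * sqrt(7) / 17280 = -0.00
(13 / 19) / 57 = 13 / 1083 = 0.01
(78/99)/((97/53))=1378/3201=0.43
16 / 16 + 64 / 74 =69 / 37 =1.86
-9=-9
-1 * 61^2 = -3721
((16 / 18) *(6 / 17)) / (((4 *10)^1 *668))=1 / 85170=0.00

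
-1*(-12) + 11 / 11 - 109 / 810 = 10421 / 810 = 12.87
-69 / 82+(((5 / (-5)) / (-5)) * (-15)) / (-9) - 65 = -16115 / 246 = -65.51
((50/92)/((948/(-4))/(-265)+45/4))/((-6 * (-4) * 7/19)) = 125875/24870636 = 0.01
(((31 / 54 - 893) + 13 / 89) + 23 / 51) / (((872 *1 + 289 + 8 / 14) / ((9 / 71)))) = -510049421 / 5240738478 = -0.10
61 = 61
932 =932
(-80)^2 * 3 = 19200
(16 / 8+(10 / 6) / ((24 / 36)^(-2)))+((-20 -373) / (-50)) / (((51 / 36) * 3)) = 52672 / 11475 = 4.59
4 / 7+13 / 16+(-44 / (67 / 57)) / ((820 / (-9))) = 2760941 / 1538320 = 1.79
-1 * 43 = -43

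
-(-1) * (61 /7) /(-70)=-61 /490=-0.12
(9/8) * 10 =45/4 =11.25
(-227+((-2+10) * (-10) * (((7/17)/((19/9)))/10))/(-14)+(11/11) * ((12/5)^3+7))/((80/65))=-6759883/40375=-167.43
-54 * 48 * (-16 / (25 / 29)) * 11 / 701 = 754.90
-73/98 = -0.74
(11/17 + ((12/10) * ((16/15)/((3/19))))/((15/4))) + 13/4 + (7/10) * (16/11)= 5955311/841500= 7.08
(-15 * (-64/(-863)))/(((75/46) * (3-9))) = 1472/12945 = 0.11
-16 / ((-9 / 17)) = 272 / 9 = 30.22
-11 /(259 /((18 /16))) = -0.05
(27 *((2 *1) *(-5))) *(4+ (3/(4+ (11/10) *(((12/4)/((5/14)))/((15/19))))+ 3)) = -3811320/1963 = -1941.58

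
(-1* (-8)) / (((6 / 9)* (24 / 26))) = 13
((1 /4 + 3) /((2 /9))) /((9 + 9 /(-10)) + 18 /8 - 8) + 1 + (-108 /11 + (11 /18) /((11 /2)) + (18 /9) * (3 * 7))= 367739 /9306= 39.52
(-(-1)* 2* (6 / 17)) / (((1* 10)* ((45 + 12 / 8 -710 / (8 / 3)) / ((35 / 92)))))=-14 / 114563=-0.00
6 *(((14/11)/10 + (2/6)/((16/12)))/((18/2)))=83/330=0.25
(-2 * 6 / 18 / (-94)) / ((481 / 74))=2 / 1833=0.00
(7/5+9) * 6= 312/5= 62.40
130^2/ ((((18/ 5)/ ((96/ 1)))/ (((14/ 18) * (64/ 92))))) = 151424000/ 621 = 243838.97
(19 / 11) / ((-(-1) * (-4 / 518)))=-4921 / 22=-223.68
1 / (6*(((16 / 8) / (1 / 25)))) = 1 / 300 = 0.00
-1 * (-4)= 4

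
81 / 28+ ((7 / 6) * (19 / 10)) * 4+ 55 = 28039 / 420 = 66.76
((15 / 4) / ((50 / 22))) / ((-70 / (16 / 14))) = -33 / 1225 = -0.03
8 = 8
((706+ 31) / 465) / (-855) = -737 / 397575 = -0.00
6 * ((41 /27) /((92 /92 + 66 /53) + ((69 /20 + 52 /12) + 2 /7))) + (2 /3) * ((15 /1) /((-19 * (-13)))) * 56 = 536007640 /170131377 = 3.15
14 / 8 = 7 / 4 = 1.75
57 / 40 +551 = 22097 / 40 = 552.42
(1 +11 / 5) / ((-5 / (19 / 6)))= -152 / 75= -2.03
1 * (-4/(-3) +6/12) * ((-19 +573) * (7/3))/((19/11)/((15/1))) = 20580.61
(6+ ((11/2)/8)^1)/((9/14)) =749/72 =10.40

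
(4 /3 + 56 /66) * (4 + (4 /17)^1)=1728 /187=9.24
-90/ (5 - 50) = 2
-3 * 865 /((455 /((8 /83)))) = -4152 /7553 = -0.55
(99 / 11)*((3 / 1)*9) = 243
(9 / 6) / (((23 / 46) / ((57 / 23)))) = 171 / 23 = 7.43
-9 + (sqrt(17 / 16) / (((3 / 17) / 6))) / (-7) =-9 - 17 * sqrt(17) / 14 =-14.01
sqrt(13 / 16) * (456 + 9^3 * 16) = 3030 * sqrt(13) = 10924.82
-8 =-8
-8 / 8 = -1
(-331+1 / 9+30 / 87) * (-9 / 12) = 21568 / 87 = 247.91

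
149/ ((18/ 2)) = 16.56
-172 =-172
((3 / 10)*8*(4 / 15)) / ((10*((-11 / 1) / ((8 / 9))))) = -0.01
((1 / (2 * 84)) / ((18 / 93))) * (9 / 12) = 31 / 1344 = 0.02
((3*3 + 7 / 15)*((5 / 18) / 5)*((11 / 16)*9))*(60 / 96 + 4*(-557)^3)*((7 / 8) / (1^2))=-30231843960857 / 15360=-1968219007.87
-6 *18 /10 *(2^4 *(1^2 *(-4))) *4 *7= 96768 /5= 19353.60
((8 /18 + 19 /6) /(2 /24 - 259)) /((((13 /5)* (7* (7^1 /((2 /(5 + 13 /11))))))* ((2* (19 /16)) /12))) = -8800 /49174489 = -0.00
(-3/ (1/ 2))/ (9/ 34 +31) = -204/ 1063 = -0.19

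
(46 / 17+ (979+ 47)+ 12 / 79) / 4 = 345439 / 1343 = 257.21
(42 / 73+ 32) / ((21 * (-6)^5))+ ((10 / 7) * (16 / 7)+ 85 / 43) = 9404150351 / 1794051504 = 5.24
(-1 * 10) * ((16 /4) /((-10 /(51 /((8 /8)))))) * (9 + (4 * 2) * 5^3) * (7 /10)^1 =144085.20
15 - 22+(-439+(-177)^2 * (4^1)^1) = 124870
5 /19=0.26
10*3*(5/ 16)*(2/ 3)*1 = 25/ 4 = 6.25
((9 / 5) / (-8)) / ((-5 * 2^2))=9 / 800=0.01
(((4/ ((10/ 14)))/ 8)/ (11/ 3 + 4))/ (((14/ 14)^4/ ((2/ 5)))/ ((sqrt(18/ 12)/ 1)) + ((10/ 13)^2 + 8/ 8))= 0.03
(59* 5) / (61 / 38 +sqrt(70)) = -683810 / 97359 +425980* sqrt(70) / 97359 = 29.58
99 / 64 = 1.55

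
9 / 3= 3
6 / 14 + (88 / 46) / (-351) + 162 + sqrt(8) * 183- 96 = 3753637 / 56511 + 366 * sqrt(2) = 584.03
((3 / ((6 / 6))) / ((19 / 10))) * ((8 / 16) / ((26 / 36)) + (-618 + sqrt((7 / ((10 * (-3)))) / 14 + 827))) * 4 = -963000 / 247 + 116 * sqrt(885) / 19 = -3717.16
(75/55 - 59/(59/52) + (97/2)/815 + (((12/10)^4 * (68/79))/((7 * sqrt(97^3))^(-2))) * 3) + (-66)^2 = 42399871981280823/177058750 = 239467814.96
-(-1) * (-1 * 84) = -84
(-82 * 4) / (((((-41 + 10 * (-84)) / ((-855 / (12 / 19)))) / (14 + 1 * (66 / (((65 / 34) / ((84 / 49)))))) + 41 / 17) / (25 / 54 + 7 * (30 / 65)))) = -43450086103076 / 86812989237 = -500.50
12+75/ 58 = 13.29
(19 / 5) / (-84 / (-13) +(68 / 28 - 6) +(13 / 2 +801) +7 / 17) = 0.00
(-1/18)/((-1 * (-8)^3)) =-1/9216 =-0.00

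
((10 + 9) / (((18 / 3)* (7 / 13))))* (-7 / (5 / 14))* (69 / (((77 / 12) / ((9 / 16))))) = -153387 / 220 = -697.21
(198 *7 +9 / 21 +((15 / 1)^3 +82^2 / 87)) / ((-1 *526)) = -9.20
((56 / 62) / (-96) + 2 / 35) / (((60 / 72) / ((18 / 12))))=3729 / 43400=0.09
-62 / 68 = -31 / 34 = -0.91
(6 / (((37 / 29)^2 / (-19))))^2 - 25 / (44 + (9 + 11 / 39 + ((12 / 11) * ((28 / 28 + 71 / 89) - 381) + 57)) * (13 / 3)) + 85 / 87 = 10298984898092073226 / 2099479328048931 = 4905.49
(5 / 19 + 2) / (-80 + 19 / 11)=-473 / 16359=-0.03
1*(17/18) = 17/18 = 0.94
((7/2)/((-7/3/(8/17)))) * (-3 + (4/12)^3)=320/153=2.09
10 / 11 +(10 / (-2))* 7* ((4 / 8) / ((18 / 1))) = -25 / 396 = -0.06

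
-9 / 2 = -4.50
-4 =-4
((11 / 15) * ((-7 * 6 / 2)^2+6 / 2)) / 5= 1628 / 25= 65.12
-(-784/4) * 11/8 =539/2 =269.50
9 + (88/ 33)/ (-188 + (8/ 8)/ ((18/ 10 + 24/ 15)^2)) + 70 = 12868447/ 162921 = 78.99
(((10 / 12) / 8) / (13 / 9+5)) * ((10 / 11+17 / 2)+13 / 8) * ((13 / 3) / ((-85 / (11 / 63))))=-12623 / 7951104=-0.00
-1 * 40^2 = -1600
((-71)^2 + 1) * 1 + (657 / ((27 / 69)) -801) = 5920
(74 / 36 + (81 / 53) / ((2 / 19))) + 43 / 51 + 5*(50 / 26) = 27.03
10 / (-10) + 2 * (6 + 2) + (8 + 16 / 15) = 361 / 15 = 24.07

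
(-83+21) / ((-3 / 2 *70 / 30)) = 17.71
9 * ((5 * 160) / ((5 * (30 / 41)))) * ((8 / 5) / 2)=1574.40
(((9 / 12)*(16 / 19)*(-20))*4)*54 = -51840 / 19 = -2728.42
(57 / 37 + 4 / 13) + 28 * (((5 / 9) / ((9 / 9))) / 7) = 17621 / 4329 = 4.07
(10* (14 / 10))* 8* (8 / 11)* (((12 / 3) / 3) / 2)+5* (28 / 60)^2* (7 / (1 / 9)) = 20279 / 165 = 122.90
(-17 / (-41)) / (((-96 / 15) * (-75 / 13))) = 221 / 19680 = 0.01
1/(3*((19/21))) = 7/19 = 0.37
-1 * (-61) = 61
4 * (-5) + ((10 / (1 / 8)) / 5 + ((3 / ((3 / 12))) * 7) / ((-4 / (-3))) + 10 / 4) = 123 / 2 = 61.50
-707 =-707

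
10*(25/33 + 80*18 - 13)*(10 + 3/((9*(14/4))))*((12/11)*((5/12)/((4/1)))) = 124857400/7623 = 16379.04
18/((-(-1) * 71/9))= 162/71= 2.28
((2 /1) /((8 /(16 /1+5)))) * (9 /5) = 189 /20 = 9.45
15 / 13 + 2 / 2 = 28 / 13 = 2.15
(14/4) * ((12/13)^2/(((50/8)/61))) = 122976/4225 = 29.11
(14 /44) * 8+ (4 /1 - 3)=39 /11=3.55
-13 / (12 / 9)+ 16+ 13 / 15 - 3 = 247 / 60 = 4.12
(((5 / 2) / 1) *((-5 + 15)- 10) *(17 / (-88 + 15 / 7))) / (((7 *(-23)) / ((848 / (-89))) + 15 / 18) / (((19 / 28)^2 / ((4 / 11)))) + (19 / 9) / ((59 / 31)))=0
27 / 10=2.70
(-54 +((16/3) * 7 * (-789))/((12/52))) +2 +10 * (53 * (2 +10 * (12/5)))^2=56583436/3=18861145.33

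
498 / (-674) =-249 / 337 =-0.74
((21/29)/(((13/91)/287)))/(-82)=-1029/58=-17.74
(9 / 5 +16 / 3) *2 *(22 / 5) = 4708 / 75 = 62.77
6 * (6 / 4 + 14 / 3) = 37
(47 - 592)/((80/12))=-327/4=-81.75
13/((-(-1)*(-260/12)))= -3/5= -0.60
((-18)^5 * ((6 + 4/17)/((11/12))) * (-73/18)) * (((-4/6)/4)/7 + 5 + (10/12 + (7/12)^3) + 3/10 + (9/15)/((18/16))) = 42437258046/119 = 356615613.83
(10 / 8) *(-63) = -315 / 4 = -78.75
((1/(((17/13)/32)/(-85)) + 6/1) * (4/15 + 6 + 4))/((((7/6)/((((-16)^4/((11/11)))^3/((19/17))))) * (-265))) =436666768070029606912/25175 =17345253945184890.05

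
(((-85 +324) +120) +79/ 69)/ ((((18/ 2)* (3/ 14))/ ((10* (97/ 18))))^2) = 281192.87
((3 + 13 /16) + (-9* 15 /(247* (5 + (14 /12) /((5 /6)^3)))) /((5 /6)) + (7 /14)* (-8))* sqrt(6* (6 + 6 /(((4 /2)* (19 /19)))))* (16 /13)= -2921571* sqrt(6) /2816047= -2.54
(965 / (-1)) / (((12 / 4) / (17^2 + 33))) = -103576.67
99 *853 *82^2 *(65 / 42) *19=116876618430 / 7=16696659775.71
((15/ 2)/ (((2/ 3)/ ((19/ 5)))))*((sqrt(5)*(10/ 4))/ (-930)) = -57*sqrt(5)/ 496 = -0.26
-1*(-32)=32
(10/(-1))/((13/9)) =-90/13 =-6.92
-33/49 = -0.67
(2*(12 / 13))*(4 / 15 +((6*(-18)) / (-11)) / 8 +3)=5932 / 715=8.30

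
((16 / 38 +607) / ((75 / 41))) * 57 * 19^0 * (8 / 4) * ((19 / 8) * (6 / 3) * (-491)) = -4414305549 / 50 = -88286110.98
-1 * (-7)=7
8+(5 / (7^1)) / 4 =229 / 28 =8.18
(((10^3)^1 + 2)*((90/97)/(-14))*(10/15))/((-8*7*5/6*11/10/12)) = 10.35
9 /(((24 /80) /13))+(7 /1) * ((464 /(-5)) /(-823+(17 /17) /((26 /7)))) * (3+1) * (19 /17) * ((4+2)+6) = 786128226 /1818235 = 432.36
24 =24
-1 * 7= -7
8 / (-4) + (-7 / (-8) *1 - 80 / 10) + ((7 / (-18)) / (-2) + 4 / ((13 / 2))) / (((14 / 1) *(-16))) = -956971 / 104832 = -9.13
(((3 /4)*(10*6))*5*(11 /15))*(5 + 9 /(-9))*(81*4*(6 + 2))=1710720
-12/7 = -1.71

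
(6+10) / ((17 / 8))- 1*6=26 / 17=1.53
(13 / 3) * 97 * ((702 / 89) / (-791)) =-295074 / 70399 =-4.19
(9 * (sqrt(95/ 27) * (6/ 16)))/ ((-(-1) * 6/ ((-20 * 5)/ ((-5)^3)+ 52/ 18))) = 83 * sqrt(285)/ 360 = 3.89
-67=-67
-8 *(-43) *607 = 208808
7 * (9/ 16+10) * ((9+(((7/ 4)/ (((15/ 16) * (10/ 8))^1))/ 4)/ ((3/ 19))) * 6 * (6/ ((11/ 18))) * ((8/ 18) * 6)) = 36299172/ 275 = 131996.99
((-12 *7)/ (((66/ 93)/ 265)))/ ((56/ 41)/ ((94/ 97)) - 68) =66487281/ 141152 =471.03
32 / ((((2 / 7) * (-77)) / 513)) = -8208 / 11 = -746.18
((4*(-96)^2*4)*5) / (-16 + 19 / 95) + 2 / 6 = -11059121 / 237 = -46662.96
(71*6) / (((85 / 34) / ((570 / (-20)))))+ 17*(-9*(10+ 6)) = -36522 / 5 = -7304.40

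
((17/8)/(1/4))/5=17/10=1.70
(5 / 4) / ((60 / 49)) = 49 / 48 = 1.02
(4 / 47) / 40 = 1 / 470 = 0.00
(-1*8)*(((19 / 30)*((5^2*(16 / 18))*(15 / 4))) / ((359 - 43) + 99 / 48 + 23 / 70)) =-2128000 / 1604691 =-1.33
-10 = -10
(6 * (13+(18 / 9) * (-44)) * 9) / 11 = -4050 / 11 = -368.18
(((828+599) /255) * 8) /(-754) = -5708 /96135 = -0.06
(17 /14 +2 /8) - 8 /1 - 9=-435 /28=-15.54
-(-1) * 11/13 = 11/13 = 0.85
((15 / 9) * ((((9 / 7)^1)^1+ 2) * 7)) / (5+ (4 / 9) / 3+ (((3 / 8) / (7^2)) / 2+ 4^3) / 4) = 3245760 / 1790737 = 1.81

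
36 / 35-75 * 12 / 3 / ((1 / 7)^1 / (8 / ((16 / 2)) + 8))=-661464 / 35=-18898.97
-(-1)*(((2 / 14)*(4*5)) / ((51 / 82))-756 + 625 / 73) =-19359271 / 26061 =-742.84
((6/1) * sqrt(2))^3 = 432 * sqrt(2) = 610.94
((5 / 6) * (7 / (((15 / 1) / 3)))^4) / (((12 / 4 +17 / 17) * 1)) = 2401 / 3000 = 0.80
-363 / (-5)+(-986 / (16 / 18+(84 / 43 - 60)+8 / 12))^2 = 779860632 / 2067245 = 377.25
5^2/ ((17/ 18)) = 450/ 17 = 26.47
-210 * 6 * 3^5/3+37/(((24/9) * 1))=-816369/8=-102046.12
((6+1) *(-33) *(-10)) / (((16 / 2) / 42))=24255 / 2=12127.50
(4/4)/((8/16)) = 2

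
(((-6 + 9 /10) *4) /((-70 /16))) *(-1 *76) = -62016 /175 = -354.38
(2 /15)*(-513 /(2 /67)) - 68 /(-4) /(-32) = -366709 /160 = -2291.93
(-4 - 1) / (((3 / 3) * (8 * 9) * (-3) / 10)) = 25 / 108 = 0.23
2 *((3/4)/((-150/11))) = -0.11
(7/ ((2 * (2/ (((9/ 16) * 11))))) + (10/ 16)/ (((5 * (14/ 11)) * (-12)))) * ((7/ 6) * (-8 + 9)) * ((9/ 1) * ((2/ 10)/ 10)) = 7271/ 3200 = 2.27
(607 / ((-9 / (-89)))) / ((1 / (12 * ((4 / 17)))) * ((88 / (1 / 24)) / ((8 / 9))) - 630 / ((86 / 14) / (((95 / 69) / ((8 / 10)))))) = 53428747 / 5919129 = 9.03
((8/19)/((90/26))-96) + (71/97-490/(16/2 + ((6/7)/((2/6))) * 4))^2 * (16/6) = 7067186082277/4118883840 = 1715.80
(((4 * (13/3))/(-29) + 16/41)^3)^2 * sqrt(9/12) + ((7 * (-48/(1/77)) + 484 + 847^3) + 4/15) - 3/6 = 82103245088000000 * sqrt(3)/2059769656421569379169 + 18228601043/30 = 607620034.77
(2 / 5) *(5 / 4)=1 / 2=0.50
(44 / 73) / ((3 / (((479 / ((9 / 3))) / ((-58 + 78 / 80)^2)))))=33721600 / 3418345377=0.01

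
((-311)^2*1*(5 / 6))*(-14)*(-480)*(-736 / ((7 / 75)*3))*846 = -1204478219520000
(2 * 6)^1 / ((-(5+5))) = -6 / 5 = -1.20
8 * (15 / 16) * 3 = 45 / 2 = 22.50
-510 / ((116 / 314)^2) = -6285495 / 1682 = -3736.92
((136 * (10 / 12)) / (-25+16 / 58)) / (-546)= 4930 / 587223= 0.01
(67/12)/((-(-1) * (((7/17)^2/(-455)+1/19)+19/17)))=4.77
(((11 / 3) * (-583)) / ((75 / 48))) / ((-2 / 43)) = 2206072 / 75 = 29414.29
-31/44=-0.70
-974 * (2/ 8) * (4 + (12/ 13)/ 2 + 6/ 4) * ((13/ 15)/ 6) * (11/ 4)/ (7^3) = -166067/ 98784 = -1.68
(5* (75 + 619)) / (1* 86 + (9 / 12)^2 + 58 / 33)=1832160 / 46633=39.29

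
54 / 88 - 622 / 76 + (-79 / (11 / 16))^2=121355277 / 9196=13196.53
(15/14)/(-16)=-15/224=-0.07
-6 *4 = -24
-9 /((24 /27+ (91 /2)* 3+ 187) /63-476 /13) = 132678 /463877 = 0.29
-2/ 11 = -0.18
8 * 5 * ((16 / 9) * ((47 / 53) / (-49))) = -30080 / 23373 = -1.29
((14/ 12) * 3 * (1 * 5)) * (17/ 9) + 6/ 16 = 2407/ 72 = 33.43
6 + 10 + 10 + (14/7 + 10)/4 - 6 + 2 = 25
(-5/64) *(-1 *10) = 25/32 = 0.78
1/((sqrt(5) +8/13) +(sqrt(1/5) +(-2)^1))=65/248 +169 * sqrt(5)/744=0.77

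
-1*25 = -25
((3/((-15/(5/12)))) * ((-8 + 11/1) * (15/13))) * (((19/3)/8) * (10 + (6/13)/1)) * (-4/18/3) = 1615/9126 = 0.18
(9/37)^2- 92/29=-123599/39701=-3.11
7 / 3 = 2.33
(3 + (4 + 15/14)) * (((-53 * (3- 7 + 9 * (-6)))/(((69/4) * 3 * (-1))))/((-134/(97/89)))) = 33694114/8640387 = 3.90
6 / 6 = 1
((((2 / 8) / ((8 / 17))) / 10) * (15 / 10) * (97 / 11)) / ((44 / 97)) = 479859 / 309760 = 1.55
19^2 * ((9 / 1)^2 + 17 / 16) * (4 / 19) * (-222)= -2769117 / 2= -1384558.50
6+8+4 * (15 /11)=214 /11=19.45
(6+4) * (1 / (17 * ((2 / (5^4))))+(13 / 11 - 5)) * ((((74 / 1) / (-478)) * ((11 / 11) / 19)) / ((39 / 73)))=-5658595 / 2547501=-2.22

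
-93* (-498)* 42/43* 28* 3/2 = 81697896/43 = 1899951.07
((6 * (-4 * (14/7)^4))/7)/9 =-128/21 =-6.10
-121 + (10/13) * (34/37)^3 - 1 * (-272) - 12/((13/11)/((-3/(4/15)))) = 13464968/50653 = 265.83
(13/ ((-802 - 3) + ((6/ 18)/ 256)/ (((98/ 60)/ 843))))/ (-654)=40768/ 1649631615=0.00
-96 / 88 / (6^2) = -1 / 33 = -0.03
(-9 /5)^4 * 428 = 2808108 /625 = 4492.97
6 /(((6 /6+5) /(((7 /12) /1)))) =7 /12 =0.58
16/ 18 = 8/ 9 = 0.89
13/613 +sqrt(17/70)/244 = 0.02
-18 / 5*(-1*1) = 18 / 5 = 3.60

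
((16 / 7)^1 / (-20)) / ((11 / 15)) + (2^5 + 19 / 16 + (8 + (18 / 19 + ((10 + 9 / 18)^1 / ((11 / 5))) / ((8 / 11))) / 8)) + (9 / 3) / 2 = 8140439 / 187264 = 43.47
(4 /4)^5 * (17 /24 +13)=329 /24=13.71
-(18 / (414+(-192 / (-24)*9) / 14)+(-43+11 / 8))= 41.58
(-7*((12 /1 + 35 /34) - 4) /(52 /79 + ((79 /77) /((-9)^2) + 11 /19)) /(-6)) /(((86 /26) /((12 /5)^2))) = 784616539707 /53457518300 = 14.68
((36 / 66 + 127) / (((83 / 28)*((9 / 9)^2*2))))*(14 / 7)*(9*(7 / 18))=137494 / 913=150.60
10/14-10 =-65/7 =-9.29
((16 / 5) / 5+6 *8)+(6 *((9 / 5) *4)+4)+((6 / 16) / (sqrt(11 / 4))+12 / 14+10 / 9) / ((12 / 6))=3 *sqrt(11) / 88+152498 / 1575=96.94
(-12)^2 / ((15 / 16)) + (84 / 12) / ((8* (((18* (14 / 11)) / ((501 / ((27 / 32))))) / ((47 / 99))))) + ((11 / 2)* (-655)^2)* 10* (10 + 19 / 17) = 16255670904364 / 61965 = 262336333.48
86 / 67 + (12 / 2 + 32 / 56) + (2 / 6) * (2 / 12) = 66781 / 8442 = 7.91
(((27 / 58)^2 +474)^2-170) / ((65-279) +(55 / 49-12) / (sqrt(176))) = -14372617297550728370 / 13687306443549367 +66414136767590885 * sqrt(11) / 54749225774197468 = -1046.05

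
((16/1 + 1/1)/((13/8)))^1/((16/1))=17/26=0.65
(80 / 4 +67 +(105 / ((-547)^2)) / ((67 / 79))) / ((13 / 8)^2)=111622243584 / 3387943507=32.95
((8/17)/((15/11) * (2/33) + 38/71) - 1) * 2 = -10754/22559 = -0.48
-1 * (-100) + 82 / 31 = 3182 / 31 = 102.65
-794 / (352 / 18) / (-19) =3573 / 1672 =2.14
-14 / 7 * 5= -10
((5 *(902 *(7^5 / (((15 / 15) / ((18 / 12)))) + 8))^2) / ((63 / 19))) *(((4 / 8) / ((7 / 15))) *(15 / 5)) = 245779234318145275 / 98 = 2507951370593319.13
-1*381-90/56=-10713/28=-382.61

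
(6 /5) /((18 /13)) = 13 /15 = 0.87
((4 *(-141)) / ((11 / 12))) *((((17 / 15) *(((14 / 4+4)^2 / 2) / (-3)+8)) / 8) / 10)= 2397 / 200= 11.98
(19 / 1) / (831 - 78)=19 / 753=0.03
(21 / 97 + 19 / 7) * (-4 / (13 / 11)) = -9.92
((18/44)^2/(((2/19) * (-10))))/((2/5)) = -1539/3872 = -0.40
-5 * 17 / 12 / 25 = -17 / 60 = -0.28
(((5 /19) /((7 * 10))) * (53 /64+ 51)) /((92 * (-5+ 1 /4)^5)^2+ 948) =1698304 /431363436963145981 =0.00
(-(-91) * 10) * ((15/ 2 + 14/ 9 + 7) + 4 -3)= 139685/ 9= 15520.56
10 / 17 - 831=-14117 / 17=-830.41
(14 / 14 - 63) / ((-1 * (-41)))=-1.51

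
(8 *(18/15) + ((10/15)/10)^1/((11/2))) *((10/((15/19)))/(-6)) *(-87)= 873886/495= 1765.43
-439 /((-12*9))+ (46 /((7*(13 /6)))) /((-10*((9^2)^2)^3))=696467750177561 /171340585465140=4.06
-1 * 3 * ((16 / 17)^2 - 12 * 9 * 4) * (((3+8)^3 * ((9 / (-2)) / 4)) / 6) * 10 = -932804730 / 289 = -3227698.03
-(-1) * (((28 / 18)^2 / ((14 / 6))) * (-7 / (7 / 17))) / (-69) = 476 / 1863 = 0.26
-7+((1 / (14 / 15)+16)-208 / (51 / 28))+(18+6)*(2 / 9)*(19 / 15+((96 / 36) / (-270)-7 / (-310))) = -174447095 / 1792854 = -97.30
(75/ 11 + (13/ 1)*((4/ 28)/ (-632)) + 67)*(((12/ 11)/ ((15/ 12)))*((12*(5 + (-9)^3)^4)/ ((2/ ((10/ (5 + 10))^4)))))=20978048367309.32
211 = 211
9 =9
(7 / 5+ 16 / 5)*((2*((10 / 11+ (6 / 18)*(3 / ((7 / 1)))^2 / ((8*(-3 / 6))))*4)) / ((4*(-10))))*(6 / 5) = -132963 / 134750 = -0.99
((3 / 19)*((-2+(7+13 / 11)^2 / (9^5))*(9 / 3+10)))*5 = -11460670 / 558657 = -20.51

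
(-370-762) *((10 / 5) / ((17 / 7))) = -15848 / 17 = -932.24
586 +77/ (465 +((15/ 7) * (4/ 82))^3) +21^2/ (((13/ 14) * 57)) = 1614160629501157/ 2715167728065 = 594.50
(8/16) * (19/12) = 19/24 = 0.79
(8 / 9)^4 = 4096 / 6561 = 0.62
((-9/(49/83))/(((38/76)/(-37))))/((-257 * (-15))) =18426/62965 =0.29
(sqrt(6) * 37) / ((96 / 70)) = 1295 * sqrt(6) / 48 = 66.09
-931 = -931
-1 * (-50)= 50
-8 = -8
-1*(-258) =258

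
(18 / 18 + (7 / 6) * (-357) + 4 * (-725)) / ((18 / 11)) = -72941 / 36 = -2026.14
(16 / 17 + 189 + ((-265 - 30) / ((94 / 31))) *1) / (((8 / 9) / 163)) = 217205487 / 12784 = 16990.42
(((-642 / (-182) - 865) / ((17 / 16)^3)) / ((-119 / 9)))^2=8351616891466285056 / 2830546121077129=2950.53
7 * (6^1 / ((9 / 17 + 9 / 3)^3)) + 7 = 286391 / 36000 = 7.96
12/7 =1.71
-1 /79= -0.01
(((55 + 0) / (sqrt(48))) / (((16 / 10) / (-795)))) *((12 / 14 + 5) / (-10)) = 597575 *sqrt(3) / 448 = 2310.34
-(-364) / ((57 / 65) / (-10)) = -236600 / 57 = -4150.88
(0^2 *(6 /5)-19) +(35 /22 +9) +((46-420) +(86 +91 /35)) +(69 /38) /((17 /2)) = -293.60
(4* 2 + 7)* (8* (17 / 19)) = 2040 / 19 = 107.37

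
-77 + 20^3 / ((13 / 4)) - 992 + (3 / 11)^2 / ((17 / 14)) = 37239509 / 26741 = 1392.60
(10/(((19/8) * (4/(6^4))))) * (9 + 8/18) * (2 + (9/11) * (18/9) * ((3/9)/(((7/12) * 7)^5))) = 1521664185456000/59037327041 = 25774.61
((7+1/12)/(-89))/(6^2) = -85/38448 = -0.00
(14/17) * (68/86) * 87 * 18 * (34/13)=1490832/559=2666.96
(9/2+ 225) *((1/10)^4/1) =459/20000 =0.02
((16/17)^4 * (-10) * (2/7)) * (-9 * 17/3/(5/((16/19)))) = 12582912/653429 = 19.26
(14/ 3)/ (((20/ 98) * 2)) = 343/ 30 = 11.43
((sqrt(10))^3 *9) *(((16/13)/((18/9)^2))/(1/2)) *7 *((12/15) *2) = 8064 *sqrt(10)/13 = 1961.59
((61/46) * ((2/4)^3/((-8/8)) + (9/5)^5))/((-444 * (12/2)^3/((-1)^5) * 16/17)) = 486629879/1764633600000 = 0.00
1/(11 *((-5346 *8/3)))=-1/156816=-0.00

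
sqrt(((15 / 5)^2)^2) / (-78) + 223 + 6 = 5951 / 26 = 228.88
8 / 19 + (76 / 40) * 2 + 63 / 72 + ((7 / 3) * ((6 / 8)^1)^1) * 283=380263 / 760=500.35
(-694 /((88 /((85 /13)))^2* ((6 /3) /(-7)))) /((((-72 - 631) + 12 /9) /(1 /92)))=-10529715 /50689962752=-0.00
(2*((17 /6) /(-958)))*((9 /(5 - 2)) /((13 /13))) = -17 /958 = -0.02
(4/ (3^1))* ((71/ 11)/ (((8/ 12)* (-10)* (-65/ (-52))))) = -284/ 275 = -1.03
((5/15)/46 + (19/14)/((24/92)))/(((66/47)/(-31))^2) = 647468945/255024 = 2538.85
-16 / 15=-1.07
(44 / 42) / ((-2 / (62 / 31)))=-22 / 21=-1.05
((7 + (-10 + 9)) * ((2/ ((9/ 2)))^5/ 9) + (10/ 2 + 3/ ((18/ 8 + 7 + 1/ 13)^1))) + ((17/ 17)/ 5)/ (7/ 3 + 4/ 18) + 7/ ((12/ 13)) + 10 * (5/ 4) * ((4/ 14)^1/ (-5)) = 679482270011/ 55330093980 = 12.28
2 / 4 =1 / 2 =0.50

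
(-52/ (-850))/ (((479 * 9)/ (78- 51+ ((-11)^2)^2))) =381368/ 1832175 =0.21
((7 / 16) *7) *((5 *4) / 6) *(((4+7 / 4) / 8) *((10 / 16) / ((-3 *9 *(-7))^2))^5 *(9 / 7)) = 359375 / 23232109568645894990827880448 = 0.00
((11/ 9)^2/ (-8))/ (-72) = 121/ 46656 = 0.00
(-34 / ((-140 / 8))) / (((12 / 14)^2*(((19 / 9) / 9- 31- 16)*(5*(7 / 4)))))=-153 / 23675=-0.01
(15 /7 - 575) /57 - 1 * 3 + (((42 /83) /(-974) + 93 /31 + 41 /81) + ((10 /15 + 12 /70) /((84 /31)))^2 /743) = -26479678370965874 /2774384541115425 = -9.54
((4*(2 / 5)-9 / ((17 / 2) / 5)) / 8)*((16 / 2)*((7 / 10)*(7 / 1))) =-7693 / 425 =-18.10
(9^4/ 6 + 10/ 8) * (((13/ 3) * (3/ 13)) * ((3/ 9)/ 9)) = 4379/ 108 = 40.55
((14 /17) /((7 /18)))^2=1296 /289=4.48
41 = 41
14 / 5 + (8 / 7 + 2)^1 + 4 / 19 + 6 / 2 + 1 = 6752 / 665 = 10.15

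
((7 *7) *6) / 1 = 294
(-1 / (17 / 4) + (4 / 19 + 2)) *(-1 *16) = -10208 / 323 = -31.60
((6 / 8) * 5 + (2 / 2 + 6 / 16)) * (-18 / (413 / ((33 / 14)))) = -12177 / 23128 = -0.53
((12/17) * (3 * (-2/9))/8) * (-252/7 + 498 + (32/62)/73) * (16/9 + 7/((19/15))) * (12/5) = -5223427912/10964235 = -476.41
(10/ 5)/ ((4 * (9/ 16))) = 8/ 9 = 0.89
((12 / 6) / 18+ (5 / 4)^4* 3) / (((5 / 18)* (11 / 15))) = 51393 / 1408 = 36.50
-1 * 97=-97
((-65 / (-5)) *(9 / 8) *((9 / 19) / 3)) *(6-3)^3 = 9477 / 152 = 62.35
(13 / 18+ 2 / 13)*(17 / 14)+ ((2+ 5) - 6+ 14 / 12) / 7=4499 / 3276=1.37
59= 59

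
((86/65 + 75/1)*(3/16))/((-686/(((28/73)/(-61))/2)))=14883/226924880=0.00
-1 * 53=-53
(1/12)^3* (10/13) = 0.00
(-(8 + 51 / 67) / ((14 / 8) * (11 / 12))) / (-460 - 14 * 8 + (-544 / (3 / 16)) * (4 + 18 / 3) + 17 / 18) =507168 / 2747265521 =0.00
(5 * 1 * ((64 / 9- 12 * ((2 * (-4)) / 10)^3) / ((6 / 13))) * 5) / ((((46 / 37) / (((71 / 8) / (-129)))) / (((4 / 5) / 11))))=-63657464 / 22029975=-2.89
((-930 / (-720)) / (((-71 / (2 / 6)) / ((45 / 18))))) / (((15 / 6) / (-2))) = 31 / 2556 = 0.01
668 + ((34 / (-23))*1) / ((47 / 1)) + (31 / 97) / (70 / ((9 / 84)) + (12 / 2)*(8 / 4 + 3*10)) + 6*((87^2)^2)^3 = 300005322138766749220755665577013 / 265917352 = 1128190093208986035709154.00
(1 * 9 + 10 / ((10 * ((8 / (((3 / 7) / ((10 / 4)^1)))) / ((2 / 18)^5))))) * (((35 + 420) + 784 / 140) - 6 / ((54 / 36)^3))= 512057595907 / 124002900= 4129.40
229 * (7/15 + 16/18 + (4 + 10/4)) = 161903/90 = 1798.92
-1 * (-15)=15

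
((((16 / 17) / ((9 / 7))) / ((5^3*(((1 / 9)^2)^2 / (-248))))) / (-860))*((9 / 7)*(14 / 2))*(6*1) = 273357504 / 456875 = 598.32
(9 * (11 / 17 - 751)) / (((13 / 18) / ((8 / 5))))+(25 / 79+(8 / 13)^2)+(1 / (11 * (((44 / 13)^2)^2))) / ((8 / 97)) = -5599676140023157821 / 374305406126080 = -14960.18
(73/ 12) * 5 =365/ 12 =30.42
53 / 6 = 8.83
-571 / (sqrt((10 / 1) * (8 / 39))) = -571 * sqrt(195) / 20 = -398.68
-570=-570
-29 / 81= -0.36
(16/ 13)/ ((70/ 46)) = 368/ 455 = 0.81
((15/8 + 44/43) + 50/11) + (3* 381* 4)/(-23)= -16652607/87032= -191.34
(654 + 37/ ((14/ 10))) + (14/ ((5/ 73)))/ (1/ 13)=116817/ 35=3337.63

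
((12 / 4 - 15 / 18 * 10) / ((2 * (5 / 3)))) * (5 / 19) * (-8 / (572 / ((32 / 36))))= 128 / 24453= 0.01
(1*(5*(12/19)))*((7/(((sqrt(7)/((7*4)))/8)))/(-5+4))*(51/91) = -1048.87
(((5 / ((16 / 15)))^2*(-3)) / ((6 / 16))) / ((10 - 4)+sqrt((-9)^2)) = -375 / 32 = -11.72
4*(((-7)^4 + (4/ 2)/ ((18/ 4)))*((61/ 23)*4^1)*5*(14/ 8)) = 184575020/ 207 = 891666.76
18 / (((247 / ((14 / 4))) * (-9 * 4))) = -7 / 988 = -0.01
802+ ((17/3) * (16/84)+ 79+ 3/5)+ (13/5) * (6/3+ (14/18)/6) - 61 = 1563439/1890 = 827.22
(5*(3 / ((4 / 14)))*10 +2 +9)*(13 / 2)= 3484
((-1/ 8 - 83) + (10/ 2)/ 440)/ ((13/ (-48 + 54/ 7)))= 515637/ 2002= 257.56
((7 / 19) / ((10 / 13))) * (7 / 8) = 637 / 1520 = 0.42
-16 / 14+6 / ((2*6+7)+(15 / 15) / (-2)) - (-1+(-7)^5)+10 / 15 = 16807.85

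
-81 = -81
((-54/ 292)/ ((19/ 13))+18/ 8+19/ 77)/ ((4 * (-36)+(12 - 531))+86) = -1012549/ 246492092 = -0.00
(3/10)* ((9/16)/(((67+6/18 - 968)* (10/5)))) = -81/864640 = -0.00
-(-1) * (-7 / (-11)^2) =-7 / 121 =-0.06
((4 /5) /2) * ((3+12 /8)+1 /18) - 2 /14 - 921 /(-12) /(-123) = 54521 /51660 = 1.06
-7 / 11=-0.64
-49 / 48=-1.02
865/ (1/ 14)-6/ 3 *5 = 12100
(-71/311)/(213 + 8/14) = -497/464945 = -0.00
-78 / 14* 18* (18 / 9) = -200.57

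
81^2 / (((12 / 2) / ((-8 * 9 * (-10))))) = 787320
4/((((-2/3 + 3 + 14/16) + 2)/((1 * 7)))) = 672/125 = 5.38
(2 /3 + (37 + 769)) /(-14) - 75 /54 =-7435 /126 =-59.01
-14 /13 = -1.08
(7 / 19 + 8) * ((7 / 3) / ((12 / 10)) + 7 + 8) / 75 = 3233 / 1710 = 1.89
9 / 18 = 1 / 2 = 0.50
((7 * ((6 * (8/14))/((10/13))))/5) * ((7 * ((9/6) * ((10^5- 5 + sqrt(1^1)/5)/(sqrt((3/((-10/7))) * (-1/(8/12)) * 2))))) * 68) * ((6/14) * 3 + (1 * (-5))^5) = -57985848545664 * sqrt(70)/875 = -554450760946.47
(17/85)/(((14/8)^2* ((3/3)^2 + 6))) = 16/1715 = 0.01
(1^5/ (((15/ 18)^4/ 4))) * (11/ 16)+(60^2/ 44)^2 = 6699.92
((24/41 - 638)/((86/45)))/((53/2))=-1176030/93439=-12.59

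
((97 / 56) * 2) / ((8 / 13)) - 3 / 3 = 1037 / 224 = 4.63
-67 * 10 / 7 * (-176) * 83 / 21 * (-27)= -88086240 / 49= -1797678.37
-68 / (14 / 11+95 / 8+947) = -5984 / 84493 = -0.07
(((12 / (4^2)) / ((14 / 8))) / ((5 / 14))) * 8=48 / 5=9.60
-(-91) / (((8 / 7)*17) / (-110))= -35035 / 68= -515.22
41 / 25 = 1.64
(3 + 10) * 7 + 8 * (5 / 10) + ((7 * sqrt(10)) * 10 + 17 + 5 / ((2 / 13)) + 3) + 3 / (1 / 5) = 325 / 2 + 70 * sqrt(10) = 383.86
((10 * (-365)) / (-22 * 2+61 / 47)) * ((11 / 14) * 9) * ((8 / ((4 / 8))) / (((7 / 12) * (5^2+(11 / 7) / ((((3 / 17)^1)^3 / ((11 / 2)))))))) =9782467200 / 942723803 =10.38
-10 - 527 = -537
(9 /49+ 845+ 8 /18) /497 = 372922 /219177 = 1.70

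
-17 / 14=-1.21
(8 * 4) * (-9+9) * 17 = 0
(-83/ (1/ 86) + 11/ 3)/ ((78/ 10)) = -914.66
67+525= 592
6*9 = 54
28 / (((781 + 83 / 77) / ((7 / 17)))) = 3773 / 255935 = 0.01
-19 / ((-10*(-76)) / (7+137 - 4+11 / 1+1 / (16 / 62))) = -3.87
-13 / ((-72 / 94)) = 16.97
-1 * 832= -832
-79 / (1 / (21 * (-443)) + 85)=-734937 / 790754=-0.93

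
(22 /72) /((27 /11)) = 121 /972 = 0.12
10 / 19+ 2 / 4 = 39 / 38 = 1.03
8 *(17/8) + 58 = 75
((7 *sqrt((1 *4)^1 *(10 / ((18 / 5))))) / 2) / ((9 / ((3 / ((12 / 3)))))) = 35 / 36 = 0.97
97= 97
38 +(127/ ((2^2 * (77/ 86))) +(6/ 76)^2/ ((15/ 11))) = 40842471/ 555940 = 73.47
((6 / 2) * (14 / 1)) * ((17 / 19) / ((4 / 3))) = 1071 / 38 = 28.18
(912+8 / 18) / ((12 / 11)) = 22583 / 27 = 836.41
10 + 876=886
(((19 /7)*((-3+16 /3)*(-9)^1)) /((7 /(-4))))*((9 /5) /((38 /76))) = 4104 /35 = 117.26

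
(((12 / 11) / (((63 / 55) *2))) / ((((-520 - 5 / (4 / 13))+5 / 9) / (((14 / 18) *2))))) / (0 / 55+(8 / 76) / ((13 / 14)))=-52 / 4263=-0.01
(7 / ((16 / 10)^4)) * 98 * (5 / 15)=214375 / 6144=34.89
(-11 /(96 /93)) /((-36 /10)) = 1705 /576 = 2.96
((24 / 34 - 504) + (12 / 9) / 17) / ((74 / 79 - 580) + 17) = 2027456 / 2264553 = 0.90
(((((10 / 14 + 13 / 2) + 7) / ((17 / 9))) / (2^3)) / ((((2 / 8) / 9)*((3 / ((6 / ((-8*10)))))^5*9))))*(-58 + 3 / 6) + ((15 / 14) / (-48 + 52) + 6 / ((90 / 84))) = 114405417193 / 19496960000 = 5.87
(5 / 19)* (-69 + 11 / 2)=-635 / 38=-16.71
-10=-10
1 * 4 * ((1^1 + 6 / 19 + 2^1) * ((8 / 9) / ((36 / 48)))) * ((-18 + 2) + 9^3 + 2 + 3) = 643328 / 57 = 11286.46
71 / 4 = 17.75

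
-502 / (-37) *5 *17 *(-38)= -1621460 / 37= -43823.24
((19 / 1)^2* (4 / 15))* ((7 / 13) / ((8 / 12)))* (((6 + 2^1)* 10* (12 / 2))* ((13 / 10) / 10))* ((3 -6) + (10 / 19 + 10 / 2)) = 306432 / 25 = 12257.28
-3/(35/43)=-3.69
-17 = -17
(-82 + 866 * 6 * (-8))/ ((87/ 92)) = -3831800/ 87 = -44043.68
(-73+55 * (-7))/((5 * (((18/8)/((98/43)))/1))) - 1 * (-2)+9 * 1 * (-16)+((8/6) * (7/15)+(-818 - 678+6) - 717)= -1574549/645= -2441.16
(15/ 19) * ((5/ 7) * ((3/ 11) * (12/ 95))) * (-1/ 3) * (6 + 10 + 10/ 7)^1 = -0.11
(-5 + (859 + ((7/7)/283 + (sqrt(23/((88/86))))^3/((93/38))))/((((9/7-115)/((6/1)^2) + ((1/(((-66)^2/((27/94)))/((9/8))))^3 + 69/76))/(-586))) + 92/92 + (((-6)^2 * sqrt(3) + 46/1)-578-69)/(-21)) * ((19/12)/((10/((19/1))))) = -361 * sqrt(3)/70 + 286241614958965399207936 * sqrt(10879)/875450026877298653525 + 62335731709115100964420701062087/92643397721675671472267400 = 706951.04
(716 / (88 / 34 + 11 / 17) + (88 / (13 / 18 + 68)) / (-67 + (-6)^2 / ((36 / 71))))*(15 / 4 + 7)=162094348 / 68035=2382.51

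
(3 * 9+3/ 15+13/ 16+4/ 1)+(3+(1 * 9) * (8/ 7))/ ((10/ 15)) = 29087/ 560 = 51.94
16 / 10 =8 / 5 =1.60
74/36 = 37/18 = 2.06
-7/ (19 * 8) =-7/ 152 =-0.05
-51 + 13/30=-1517/30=-50.57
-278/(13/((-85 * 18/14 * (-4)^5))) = -217774080/91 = -2393121.76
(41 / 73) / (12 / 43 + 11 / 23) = 0.74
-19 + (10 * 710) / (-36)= -1946 / 9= -216.22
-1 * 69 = -69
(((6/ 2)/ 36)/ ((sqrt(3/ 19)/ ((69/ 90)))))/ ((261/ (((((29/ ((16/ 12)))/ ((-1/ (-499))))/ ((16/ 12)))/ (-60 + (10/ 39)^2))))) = -1939613 *sqrt(57)/ 175027200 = -0.08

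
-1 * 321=-321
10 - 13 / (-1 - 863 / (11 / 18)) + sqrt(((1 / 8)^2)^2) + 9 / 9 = 10968377 / 994880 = 11.02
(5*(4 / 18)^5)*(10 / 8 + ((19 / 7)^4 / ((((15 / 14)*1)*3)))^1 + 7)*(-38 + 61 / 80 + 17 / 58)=-133016872253 / 52862436270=-2.52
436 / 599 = 0.73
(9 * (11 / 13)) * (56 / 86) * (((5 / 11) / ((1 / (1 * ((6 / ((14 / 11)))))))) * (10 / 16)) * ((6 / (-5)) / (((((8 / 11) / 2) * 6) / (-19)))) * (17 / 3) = 1758735 / 4472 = 393.28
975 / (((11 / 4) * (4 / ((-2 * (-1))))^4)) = 975 / 44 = 22.16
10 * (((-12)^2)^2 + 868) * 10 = 2160400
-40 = -40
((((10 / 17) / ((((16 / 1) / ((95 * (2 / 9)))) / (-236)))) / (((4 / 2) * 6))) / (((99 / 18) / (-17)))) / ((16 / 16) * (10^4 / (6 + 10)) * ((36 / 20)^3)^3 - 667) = 87578125 / 228889651716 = 0.00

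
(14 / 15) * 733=10262 / 15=684.13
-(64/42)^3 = -32768/9261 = -3.54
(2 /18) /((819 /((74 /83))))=74 /611793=0.00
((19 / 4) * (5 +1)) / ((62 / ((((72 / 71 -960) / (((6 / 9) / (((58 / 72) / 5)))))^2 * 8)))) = 771648504306 / 3906775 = 197515.47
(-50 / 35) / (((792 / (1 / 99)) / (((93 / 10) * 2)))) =-0.00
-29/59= -0.49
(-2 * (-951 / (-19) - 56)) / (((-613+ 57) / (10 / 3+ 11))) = -4859 / 15846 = -0.31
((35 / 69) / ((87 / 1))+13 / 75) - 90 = -13479862 / 150075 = -89.82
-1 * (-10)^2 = -100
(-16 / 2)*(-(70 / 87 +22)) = 15872 / 87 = 182.44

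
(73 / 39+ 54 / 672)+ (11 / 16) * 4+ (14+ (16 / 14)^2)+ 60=2446333 / 30576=80.01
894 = 894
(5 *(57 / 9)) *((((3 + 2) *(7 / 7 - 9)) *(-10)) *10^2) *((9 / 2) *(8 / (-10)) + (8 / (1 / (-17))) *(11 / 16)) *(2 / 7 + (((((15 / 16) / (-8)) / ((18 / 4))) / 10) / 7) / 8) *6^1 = -70832629375 / 336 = -210811396.95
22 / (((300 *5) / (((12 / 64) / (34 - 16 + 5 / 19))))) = 209 / 1388000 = 0.00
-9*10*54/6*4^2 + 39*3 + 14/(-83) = -1065983/83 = -12843.17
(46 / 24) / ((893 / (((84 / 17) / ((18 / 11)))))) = 1771 / 273258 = 0.01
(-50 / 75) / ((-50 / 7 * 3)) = 0.03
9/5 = 1.80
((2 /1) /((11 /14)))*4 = 112 /11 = 10.18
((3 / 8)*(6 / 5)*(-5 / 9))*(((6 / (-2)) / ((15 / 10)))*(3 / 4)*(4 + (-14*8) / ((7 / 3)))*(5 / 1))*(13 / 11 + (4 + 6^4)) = -214695 / 2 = -107347.50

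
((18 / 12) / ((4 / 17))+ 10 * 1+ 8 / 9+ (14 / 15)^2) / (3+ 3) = 1209 / 400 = 3.02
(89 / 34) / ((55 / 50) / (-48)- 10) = -0.26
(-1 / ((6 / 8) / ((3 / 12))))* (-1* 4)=4 / 3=1.33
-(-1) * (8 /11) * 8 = 64 /11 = 5.82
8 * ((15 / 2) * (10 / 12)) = 50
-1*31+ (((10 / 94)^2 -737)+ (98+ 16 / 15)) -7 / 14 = -44362597 / 66270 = -669.42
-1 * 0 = 0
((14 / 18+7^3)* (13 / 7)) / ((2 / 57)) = 54587 / 3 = 18195.67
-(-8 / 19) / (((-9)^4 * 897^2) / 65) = 40 / 7715519487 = 0.00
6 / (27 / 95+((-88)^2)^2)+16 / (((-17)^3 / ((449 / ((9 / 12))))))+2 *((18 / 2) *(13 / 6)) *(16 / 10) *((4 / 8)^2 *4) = 25379968960025086 / 419848222764165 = 60.45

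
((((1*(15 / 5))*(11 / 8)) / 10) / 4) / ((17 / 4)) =33 / 1360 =0.02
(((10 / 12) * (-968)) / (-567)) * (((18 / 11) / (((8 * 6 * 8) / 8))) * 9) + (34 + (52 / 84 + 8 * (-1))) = 487 / 18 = 27.06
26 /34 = 13 /17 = 0.76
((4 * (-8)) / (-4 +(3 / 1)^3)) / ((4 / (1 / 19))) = -8 / 437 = -0.02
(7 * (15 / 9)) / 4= 35 / 12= 2.92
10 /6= 5 /3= 1.67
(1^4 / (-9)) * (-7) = 7 / 9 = 0.78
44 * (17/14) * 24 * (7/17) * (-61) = -32208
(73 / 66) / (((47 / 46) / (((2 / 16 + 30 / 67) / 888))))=515453 / 738226368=0.00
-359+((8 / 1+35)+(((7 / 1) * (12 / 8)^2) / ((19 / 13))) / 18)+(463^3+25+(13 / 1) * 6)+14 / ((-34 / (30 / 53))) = 13592846781639 / 136952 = 99252634.37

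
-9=-9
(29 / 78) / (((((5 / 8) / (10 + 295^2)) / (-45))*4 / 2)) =-1164930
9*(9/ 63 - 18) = -1125/ 7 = -160.71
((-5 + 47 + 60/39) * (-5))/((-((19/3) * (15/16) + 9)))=45280/3107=14.57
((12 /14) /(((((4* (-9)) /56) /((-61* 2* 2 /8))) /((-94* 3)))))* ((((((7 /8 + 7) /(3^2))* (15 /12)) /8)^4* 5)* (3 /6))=-21511459375 /2147483648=-10.02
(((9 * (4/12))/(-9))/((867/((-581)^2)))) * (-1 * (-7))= -2362927/2601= -908.47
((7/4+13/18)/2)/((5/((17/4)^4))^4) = 4330846076934351294809/193273528320000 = 22407859.55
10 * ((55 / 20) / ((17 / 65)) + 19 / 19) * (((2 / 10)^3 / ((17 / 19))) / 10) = 14877 / 144500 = 0.10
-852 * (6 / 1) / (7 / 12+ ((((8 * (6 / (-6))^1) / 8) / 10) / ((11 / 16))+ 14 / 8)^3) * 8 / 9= -145153536000 / 150594931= -963.87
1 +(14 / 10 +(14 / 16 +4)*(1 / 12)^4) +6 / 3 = 1216577 / 276480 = 4.40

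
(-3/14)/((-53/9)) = 27/742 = 0.04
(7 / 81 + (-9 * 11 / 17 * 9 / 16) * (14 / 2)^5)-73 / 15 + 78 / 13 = -55054.06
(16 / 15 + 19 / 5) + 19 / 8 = 869 / 120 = 7.24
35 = 35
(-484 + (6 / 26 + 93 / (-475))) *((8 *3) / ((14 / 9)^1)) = -322756272 / 43225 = -7466.89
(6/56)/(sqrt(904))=3 * sqrt(226)/12656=0.00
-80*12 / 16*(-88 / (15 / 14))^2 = -6071296 / 15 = -404753.07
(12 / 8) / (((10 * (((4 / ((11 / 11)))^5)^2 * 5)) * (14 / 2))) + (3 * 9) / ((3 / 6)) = 39636172803 / 734003200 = 54.00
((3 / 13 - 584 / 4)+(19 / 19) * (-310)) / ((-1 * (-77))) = -5925 / 1001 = -5.92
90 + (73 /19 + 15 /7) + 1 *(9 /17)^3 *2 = 62913272 /653429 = 96.28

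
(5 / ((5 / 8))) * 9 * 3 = 216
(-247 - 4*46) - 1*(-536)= 105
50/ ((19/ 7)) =350/ 19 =18.42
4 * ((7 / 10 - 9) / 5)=-166 / 25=-6.64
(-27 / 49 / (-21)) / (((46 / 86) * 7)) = 387 / 55223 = 0.01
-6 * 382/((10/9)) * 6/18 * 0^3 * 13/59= 0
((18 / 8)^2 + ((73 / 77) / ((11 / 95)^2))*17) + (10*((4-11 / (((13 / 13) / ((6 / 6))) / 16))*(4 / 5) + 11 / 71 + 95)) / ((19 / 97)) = -193006678951 / 201098128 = -959.76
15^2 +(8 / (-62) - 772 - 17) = -17488 / 31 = -564.13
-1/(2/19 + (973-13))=-19/18242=-0.00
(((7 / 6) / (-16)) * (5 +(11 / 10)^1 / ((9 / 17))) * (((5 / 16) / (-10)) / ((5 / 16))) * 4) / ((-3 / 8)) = -4459 / 8100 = -0.55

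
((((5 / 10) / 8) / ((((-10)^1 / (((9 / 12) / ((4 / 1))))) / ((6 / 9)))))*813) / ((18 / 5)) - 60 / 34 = -50687 / 26112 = -1.94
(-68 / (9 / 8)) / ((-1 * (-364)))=-136 / 819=-0.17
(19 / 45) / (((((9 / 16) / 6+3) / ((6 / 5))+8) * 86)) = 608 / 1309995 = 0.00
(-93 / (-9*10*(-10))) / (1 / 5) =-31 / 60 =-0.52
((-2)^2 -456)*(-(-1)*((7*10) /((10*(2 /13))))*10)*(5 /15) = -205660 /3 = -68553.33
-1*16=-16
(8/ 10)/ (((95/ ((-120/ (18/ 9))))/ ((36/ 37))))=-1728/ 3515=-0.49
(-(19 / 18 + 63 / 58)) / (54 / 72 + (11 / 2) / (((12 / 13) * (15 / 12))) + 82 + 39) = -11180 / 660417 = -0.02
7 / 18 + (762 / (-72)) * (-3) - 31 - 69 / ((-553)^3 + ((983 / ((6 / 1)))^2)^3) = 1608323211418017871 / 1412186234420244924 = 1.14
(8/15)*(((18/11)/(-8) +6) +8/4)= 686/165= 4.16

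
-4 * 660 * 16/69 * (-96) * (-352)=-475791360/23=-20686580.87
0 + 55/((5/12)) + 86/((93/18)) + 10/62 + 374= 16207/31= 522.81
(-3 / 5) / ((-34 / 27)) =0.48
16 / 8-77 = -75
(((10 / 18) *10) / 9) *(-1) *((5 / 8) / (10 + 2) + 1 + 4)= -12125 / 3888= -3.12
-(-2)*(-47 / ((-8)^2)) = -47 / 32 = -1.47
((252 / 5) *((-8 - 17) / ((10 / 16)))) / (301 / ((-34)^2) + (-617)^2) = -2330496 / 440076785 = -0.01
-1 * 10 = -10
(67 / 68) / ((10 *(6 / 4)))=67 / 1020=0.07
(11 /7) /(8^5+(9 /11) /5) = 605 /12615743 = 0.00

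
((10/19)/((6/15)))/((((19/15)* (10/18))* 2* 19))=675/13718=0.05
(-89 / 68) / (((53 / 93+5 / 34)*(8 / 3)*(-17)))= 24831 / 616624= 0.04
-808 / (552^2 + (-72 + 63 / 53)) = -42824 / 16145559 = -0.00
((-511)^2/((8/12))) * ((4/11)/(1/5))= 7833630/11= 712148.18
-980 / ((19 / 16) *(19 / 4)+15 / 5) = -8960 / 79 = -113.42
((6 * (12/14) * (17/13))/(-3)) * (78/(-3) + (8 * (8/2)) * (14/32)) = 2448/91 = 26.90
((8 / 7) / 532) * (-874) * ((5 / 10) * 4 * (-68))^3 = 231421952 / 49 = 4722896.98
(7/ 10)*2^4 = 56/ 5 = 11.20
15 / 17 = 0.88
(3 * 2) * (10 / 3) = 20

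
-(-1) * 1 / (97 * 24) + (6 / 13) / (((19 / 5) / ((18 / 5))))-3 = -1473377 / 575016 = -2.56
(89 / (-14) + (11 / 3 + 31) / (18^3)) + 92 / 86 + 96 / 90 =-27745247 / 6582870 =-4.21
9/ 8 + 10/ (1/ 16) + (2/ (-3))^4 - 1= 103889/ 648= 160.32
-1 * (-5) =5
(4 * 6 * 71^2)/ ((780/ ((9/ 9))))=10082/ 65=155.11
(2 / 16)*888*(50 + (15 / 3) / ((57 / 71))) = 118585 / 19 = 6241.32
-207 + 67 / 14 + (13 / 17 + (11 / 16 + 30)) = -325131 / 1904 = -170.76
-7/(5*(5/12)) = -84/25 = -3.36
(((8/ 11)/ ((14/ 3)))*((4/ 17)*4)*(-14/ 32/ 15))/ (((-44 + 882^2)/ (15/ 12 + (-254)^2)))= -258069/ 727317800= -0.00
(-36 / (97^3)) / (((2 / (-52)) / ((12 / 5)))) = 11232 / 4563365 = 0.00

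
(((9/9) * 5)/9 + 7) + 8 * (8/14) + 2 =890/63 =14.13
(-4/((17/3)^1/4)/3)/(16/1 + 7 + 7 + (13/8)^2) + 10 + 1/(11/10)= 4250296/390643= 10.88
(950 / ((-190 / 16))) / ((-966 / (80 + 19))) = 1320 / 161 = 8.20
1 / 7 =0.14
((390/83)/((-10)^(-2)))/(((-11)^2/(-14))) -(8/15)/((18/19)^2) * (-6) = -206627908/4067415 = -50.80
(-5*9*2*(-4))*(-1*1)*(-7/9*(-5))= -1400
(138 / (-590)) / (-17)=69 / 5015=0.01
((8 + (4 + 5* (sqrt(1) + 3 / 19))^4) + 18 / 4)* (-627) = -79101807081 / 13718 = -5766278.40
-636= -636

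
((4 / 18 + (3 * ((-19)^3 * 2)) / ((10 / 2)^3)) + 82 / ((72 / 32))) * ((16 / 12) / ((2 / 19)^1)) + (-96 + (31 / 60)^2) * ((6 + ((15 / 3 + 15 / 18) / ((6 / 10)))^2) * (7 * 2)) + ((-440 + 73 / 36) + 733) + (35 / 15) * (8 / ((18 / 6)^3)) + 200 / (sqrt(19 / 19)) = -402219841837 / 2916000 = -137935.47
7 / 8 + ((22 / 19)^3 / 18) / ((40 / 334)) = 3938801 / 2469240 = 1.60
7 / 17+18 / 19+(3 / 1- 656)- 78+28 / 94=-11072156 / 15181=-729.34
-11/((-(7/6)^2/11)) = 4356/49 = 88.90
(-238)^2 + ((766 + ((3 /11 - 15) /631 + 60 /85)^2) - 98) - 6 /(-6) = 797992121281261 /13923292009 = 57313.47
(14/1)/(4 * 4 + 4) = 0.70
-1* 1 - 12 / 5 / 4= -8 / 5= -1.60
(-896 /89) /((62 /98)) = -15.91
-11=-11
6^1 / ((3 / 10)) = 20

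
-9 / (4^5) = -9 / 1024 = -0.01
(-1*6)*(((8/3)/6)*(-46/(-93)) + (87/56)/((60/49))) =-199351/22320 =-8.93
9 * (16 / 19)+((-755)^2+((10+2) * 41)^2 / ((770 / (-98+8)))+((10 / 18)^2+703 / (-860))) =55210006472431 / 101912580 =541738.88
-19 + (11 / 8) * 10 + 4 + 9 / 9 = -1 / 4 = -0.25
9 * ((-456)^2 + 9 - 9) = 1871424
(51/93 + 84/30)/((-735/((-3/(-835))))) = -519/31709125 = -0.00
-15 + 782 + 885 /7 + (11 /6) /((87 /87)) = 37601 /42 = 895.26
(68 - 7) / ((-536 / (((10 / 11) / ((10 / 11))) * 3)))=-183 / 536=-0.34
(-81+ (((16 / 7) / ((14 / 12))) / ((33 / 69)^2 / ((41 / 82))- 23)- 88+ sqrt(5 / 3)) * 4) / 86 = -84405287 / 16750650+ 2 * sqrt(15) / 129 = -4.98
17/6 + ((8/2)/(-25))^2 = 10721/3750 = 2.86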